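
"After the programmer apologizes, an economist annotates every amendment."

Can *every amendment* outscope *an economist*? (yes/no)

Yes

*every amendment* is a matrix argument; the adjunct is an island but the target quantifier is outside it.
Clause-internal QR can adjoin the lower DP above the subject, yielding the inverse reading.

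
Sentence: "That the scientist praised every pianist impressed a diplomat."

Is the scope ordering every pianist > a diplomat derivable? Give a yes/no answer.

No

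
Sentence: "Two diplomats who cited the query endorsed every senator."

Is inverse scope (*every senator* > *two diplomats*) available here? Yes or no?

The relative clause *who cited the query* modifies *two diplomats*, but *every senator* is not inside that relative clause — it is an argument of the matrix verb.
Since no island is crossed, the inverse ordering is licensed alongside surface scope.

Yes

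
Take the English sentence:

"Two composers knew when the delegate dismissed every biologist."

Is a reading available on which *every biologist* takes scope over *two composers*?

The target quantifier *every biologist* is part of the embedded question *when the delegate dismissed every biologist*.
An indirect question is a wh-island; the filled [Spec,CP] blocks QR across the CP edge.
There is no licit LF on which *every biologist* c-commands *two composers*.

No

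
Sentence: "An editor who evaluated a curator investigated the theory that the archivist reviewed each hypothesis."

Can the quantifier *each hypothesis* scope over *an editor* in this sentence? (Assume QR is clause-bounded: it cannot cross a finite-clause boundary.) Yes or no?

No

*each hypothesis* occurs within the complex NP *the theory that the archivist reviewed each hypothesis*.
Noun-complement clauses are scope islands (the Complex NP Constraint): a quantifier inside one cannot scope into the matrix.
The inverse ordering *each hypothesis* > *an editor* is therefore underivable.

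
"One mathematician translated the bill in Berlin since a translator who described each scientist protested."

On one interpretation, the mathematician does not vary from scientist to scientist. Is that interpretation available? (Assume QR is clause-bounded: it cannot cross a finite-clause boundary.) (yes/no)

The described interpretation is the *one mathematician* > *each scientist* scoping.
That is the surface-scope ordering, which is always one of the available readings — island constraints only ever restrict inverse scope.

Yes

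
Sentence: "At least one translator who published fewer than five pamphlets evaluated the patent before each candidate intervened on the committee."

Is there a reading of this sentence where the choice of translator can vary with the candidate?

The paraphrase describes the scope ordering *each candidate* > *at least one translator*.
*each candidate* sits inside the adjunct clause *before each candidate intervened on the committee*.
Adjunct clauses are scope islands: a quantifier inside an adjunct cannot raise into the matrix clause.
The inverse ordering *each candidate* > *at least one translator* is therefore underivable.
(Only the surface reading survives: one fixed translator with respect to all the relevant candidates.)

No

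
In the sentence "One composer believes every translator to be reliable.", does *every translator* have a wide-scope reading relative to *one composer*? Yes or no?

*every translator* is an ECM subject; ECM complements are not islands, and the embedded quantifier may take matrix scope.
Ordinary QR to a clause-peripheral position gives the wide-scope LF for the lower DP.
The sentence is scopally ambiguous between *one composer* > *every translator* and *every translator* > *one composer*.

Yes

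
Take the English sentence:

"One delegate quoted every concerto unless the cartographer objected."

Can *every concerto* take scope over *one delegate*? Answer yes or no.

Although there is an adjunct clause, *every concerto* is in the main clause, not inside the adjunct.
No island intervenes, so both surface and inverse scope are derivable.

Yes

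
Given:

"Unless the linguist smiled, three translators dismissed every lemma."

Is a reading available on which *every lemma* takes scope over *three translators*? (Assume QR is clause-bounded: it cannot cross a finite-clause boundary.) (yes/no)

Yes

Neither queried DP is inside the adjunct, so the adjunct-island constraint does not apply.
Since no island is crossed, the inverse ordering is licensed alongside surface scope.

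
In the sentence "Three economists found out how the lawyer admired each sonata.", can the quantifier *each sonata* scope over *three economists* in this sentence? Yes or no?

No

The DP *each sonata* is contained in the embedded question *how the lawyer admired each sonata*.
Embedded wh-clauses are opaque for QR, so the quantifier stays inside the question.
*each sonata* > *three economists* would require crossing that boundary, which is illicit.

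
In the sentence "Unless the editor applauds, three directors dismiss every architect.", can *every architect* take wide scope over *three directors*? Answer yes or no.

Yes

*every architect* is a matrix argument; the adjunct is an island but the target quantifier is outside it.
Ordinary QR to a clause-peripheral position gives the wide-scope LF for the lower DP.
The sentence is scopally ambiguous between *three directors* > *every architect* and *every architect* > *three directors*.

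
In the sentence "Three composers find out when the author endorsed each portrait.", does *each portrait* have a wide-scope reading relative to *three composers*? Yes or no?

No

*each portrait* is embedded in the embedded question *when the author endorsed each portrait*.
An indirect question is a wh-island; the filled [Spec,CP] blocks QR across the CP edge.
So *each portrait* cannot raise high enough to outscope *three composers*; only the surface ordering *three composers* > *each portrait* is available.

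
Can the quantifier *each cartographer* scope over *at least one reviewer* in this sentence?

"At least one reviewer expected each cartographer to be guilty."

Yes

*each cartographer* is the subject of an ECM infinitive — the infinitival complement of an ECM verb is not a scope island, so *each cartographer* can raise into the matrix clause.
Nothing blocks QR of the lower DP to a position above the higher one, so inverse scope is available.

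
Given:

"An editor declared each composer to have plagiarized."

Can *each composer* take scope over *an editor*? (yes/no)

Yes

*each composer* is the subject of an ECM infinitive — the infinitival complement of an ECM verb is not a scope island, so *each composer* can raise into the matrix clause.
Ordinary QR to a clause-peripheral position gives the wide-scope LF for the lower DP.
The sentence is scopally ambiguous between *an editor* > *each composer* and *each composer* > *an editor*.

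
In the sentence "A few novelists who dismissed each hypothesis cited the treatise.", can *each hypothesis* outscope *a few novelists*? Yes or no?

No

*each hypothesis* sits inside the relative clause *who dismissed each hypothesis*.
Relative clauses block scope extraction: QR cannot target a position outside the modified NP.
So *each hypothesis* cannot raise to a position above *a few novelists*.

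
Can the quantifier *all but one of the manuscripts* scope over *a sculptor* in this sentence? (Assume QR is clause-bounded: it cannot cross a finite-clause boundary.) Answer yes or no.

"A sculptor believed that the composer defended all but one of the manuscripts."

*all but one of the manuscripts* is embedded in the finite complement clause *that the composer defended all but one of the manuscripts*.
Given the clause-boundedness assumption, QR cannot cross the finite CP into the matrix.
So the wide-scope reading for *all but one of the manuscripts* is blocked.

No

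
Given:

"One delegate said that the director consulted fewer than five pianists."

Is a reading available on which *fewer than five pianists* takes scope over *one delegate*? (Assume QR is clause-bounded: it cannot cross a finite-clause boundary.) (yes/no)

*fewer than five pianists* sits inside the finite complement clause *that the director consulted fewer than five pianists*.
Finite CP is the ceiling for QR here, by assumption.
So *fewer than five pianists* cannot raise to a position above *one delegate*.

No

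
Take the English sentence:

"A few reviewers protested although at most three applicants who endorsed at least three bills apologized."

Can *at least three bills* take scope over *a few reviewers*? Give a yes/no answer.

No

The target quantifier *at least three bills* is part of the relative clause *who endorsed at least three bills*, which is itself inside the adjunct *although at most three applicants who endorsed at least three bills apologized*.
Even if one barrier were somehow void, the other would still block QR.
The inverse ordering *at least three bills* > *a few reviewers* is therefore underivable.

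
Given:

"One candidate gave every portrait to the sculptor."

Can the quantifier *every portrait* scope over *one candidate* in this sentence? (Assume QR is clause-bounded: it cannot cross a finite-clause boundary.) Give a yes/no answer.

*every portrait* and *one candidate* are in the same minimal clause.
QR within a single clause is free, so the lower quantifier may take scope over the higher one.

Yes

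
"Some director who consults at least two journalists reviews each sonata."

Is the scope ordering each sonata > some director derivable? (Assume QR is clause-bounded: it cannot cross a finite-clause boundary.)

The relative clause *who consults at least two journalists* modifies *some director*, but *each sonata* is not inside that relative clause — it is an argument of the matrix verb.
No island intervenes, so both surface and inverse scope are derivable.

Yes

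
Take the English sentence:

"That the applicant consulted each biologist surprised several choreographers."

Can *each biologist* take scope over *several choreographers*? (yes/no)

*each biologist* sits inside the sentential subject *that the applicant consulted each biologist*.
Sentential subjects are islands: a quantifier inside the subject clause cannot raise over the matrix predicate.
The ordering *each biologist* > *several choreographers* is therefore underivable.

No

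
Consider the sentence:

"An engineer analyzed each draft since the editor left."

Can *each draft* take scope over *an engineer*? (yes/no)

Neither queried DP is inside the adjunct, so the adjunct-island constraint does not apply.
Clause-internal QR can adjoin the lower DP above the subject, yielding the inverse reading.

Yes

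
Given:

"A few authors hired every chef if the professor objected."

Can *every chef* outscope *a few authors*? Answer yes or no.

Yes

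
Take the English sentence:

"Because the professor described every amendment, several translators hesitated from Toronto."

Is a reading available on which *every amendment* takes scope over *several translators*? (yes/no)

No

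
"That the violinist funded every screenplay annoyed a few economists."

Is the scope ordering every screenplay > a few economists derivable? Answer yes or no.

No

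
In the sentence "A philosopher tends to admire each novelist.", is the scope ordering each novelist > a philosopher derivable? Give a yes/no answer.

Infinitival complements of raising predicates do not block QR; *each novelist* and *a philosopher* are effectively clausemates.
No island intervenes, so both surface and inverse scope are derivable.
So *each novelist* > *a philosopher* is among the available readings.

Yes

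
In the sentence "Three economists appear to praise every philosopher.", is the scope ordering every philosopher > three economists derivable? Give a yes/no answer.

*every philosopher* is the object of the infinitival complement of a raising predicate; raising infinitives are transparent for QR, so the two DPs are in effect clausemates.
With no island boundary between them, the object can take inverse scope over the subject via ordinary QR within the clause.
Both orderings are possible: *three economists* > *every philosopher* and *every philosopher* > *three economists*.

Yes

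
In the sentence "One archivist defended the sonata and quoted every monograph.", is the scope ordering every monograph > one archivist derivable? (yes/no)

No

The DP *every monograph* is contained in one conjunct of the coordinate structure (*quoted every monograph*).
Asymmetric QR out of one conjunct violates the Coordinate Structure Constraint.
There is no licit LF on which *every monograph* c-commands *one archivist*.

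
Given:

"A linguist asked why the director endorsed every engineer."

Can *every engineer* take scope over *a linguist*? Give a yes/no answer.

No

*every engineer* is embedded in the embedded question *why the director endorsed every engineer*.
QR across an interrogative CP boundary is ruled out as a wh-island violation.
*every engineer* > *a linguist* would require crossing that boundary, which is illicit.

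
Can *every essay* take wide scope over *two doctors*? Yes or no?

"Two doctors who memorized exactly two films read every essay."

Yes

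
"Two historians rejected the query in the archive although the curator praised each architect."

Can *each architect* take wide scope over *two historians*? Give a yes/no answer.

*each architect* sits inside the adjunct clause *although the curator praised each architect*.
Adverbial clauses are not L-marked, so they are barriers for QR — the quantifier cannot escape the adjunct.
So *each architect* cannot raise high enough to outscope *two historians*; only the surface ordering *two historians* > *each architect* is available.

No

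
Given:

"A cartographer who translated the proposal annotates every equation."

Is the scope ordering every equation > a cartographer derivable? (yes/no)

Yes

The RC *who translated the proposal* is an island, but *every equation* is not inside it — it is the matrix object, a clausemate of *a cartographer*.
Nothing blocks QR of the lower DP to a position above the higher one, so inverse scope is available.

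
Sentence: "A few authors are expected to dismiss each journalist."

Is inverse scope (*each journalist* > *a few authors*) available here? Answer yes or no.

Yes

*each journalist* is the object of the infinitival complement of a raising predicate; raising infinitives are transparent for QR, so the two DPs are in effect clausemates.
Since no island is crossed, the inverse ordering is licensed alongside surface scope.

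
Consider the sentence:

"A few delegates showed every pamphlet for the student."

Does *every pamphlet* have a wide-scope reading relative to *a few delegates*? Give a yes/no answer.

*every pamphlet* is the matrix object and *a few delegates* the matrix subject; the two are clausemates.
No island intervenes, so both surface and inverse scope are derivable.

Yes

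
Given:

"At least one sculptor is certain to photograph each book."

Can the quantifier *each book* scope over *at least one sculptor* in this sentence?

*each book* is the object of the infinitival complement of a raising predicate; raising infinitives are transparent for QR, so the two DPs are in effect clausemates.
Nothing blocks QR of the lower DP to a position above the higher one, so inverse scope is available.

Yes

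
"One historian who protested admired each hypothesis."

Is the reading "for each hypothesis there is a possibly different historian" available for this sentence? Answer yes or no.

This is the *each hypothesis* > *one historian* reading.
Although the sentence contains a relative clause (*who protested*), *each hypothesis* is outside it, in the matrix VP.
Ordinary QR to a clause-peripheral position gives the wide-scope LF for the lower DP.

Yes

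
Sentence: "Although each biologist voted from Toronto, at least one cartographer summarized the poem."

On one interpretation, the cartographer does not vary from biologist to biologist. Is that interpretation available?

Yes

That reading corresponds to *at least one cartographer* > *each biologist*.
Nothing needs to raise out of an island for *at least one cartographer* > *each biologist*: *at least one cartographer* takes scope from its matrix position over the clause containing *each biologist*.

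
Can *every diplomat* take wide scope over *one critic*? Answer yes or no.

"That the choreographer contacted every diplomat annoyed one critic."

No

*every diplomat* occurs within the sentential subject *that the choreographer contacted every diplomat*.
Sentential subjects are islands: a quantifier inside the subject clause cannot raise over the matrix predicate.
*every diplomat* is confined to the island and cannot take scope over *one critic*.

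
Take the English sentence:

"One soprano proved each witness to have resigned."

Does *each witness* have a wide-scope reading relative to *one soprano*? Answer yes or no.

The ECM infinitive is scope-transparent — *each witness* is free to raise above *one soprano*.
QR within a single clause is free, so the lower quantifier may take scope over the higher one.
Both orderings are possible: *one soprano* > *each witness* and *each witness* > *one soprano*.

Yes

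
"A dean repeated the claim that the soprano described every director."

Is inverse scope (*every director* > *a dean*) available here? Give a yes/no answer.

No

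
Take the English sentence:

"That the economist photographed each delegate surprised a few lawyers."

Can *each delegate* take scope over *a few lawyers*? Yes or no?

The target quantifier *each delegate* is part of the sentential subject *that the economist photographed each delegate*.
The Sentential Subject Constraint rules out raising the quantifier out of the that-clause subject.
There is no licit LF on which *each delegate* c-commands *a few lawyers*.

No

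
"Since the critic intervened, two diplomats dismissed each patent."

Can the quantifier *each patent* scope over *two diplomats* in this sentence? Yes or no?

Neither queried DP is inside the adjunct, so the adjunct-island constraint does not apply.
Ordinary QR to a clause-peripheral position gives the wide-scope LF for the lower DP.

Yes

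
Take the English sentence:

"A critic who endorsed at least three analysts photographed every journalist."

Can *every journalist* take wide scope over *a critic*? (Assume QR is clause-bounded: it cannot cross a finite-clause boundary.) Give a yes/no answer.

The relative clause *who endorsed at least three analysts* modifies *a critic*, but *every journalist* is not inside that relative clause — it is an argument of the matrix verb.
Since no island is crossed, the inverse ordering is licensed alongside surface scope.

Yes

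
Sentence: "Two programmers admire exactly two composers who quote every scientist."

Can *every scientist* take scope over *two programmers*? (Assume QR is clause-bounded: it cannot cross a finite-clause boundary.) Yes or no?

No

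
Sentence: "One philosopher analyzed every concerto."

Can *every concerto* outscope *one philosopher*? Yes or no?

*every concerto* and *one philosopher* are in the same minimal clause.
QR within a single clause is free, so the lower quantifier may take scope over the higher one.

Yes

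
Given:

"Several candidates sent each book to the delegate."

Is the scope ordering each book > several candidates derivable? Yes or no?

Yes

*several candidates* and *each book* are co-arguments of the matrix verb, with nothing but a clause-internal boundary between them.
Clause-internal QR can adjoin the lower DP above the subject, yielding the inverse reading.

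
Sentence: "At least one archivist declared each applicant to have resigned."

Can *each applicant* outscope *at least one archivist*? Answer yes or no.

Yes

*each applicant* is an ECM subject; ECM complements are not islands, and the embedded quantifier may take matrix scope.
No island intervenes, so both surface and inverse scope are derivable.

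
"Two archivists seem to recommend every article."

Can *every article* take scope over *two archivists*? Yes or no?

The matrix predicate is a raising verb, whose infinitival complement is not a scope island — *every article* can QR into the matrix clause.
QR within a single clause is free, so the lower quantifier may take scope over the higher one.

Yes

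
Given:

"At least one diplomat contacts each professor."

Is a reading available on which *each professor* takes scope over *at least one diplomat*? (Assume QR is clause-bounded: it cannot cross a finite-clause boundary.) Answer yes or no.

Yes

Both DPs are arguments of the same predicate; there is no clause or island boundary between them.
Since no island is crossed, the inverse ordering is licensed alongside surface scope.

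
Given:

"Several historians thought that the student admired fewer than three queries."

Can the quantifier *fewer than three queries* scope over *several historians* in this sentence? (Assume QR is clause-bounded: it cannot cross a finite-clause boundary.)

No

The DP *fewer than three queries* is contained in the finite complement clause *that the student admired fewer than three queries*.
QR is clause-bounded, so the finite complement is a scope island for the embedded quantifier.
So *fewer than three queries* cannot raise high enough to outscope *several historians*; only the surface ordering *several historians* > *fewer than three queries* is available.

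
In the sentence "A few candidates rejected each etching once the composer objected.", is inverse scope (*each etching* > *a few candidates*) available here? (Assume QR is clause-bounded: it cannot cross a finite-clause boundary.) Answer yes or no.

Although there is an adjunct clause, *each etching* is in the main clause, not inside the adjunct.
With no island boundary between them, the object can take inverse scope over the subject via ordinary QR within the clause.

Yes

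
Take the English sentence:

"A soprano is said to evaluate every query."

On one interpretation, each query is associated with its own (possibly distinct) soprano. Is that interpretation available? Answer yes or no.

Yes

The paraphrase describes the scope ordering *every query* > *a soprano*.
Infinitival complements of raising predicates do not block QR; *every query* and *a soprano* are effectively clausemates.
Clause-internal QR can adjoin the lower DP above the subject, yielding the inverse reading.
The sentence is scopally ambiguous between *a soprano* > *every query* and *every query* > *a soprano*.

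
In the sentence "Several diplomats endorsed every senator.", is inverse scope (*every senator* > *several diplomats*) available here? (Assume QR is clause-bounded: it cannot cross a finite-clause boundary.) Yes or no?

*every senator* and *several diplomats* are in the same minimal clause.
No island intervenes, so both surface and inverse scope are derivable.

Yes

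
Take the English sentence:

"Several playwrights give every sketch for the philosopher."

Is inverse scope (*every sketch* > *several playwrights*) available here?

Yes

Both DPs are arguments of the same predicate; there is no clause or island boundary between them.
Ordinary QR to a clause-peripheral position gives the wide-scope LF for the lower DP.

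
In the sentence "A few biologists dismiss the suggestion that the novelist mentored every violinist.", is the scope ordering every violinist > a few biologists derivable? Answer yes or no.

No

The DP *every violinist* is contained in the complex NP *the suggestion that the novelist mentored every violinist*.
A that-clause complement to a noun is an island; QR cannot cross the NP boundary.
So the wide-scope reading for *every violinist* is blocked.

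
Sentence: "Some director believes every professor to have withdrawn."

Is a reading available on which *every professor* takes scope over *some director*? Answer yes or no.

Yes

*every professor* is the subject of an ECM infinitive — the infinitival complement of an ECM verb is not a scope island, so *every professor* can raise into the matrix clause.
With no island boundary between them, the object can take inverse scope over the subject via ordinary QR within the clause.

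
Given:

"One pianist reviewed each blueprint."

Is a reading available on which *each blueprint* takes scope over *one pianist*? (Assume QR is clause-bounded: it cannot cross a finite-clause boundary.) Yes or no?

Yes

*each blueprint* is the matrix object and *one pianist* the matrix subject; the two are clausemates.
Nothing blocks QR of the lower DP to a position above the higher one, so inverse scope is available.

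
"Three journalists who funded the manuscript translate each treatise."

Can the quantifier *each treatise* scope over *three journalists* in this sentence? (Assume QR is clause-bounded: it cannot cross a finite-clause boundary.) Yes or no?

The RC *who funded the manuscript* is an island, but *each treatise* is not inside it — it is the matrix object, a clausemate of *three journalists*.
Nothing blocks QR of the lower DP to a position above the higher one, so inverse scope is available.

Yes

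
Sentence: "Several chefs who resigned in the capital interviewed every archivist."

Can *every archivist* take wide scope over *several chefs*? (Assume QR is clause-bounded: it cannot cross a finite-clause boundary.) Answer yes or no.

The RC *who resigned in the capital* is an island, but *every archivist* is not inside it — it is the matrix object, a clausemate of *several chefs*.
With no island boundary between them, the object can take inverse scope over the subject via ordinary QR within the clause.

Yes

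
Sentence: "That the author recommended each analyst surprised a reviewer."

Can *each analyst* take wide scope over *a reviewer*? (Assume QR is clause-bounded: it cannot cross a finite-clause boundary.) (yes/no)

*each analyst* sits inside the sentential subject *that the author recommended each analyst*.
Clausal subjects are scope islands; QR from inside the subject into the matrix is barred.
*each analyst* is confined to the island and cannot take scope over *a reviewer*.

No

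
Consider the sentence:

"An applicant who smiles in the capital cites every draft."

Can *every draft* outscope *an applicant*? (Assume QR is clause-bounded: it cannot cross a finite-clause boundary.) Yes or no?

Yes

*every draft* is a matrix argument; only *an applicant* is modified by the relative clause *who smiles in the capital*, so the RC island is irrelevant to the target quantifier.
Since no island is crossed, the inverse ordering is licensed alongside surface scope.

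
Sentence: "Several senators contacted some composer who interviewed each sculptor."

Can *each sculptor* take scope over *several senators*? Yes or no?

No

The target quantifier *each sculptor* is part of the relative clause *who interviewed each sculptor* modifying *some composer*.
QR out of a relative clause is ruled out by the relative-clause island constraint.
The inverse ordering *each sculptor* > *several senators* is therefore underivable.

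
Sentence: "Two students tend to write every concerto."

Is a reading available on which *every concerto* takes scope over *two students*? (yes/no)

Yes

*every concerto* is inside a raising infinitive, which is transparent to QR (no CP barrier), so it behaves as a matrix argument.
Clause-internal QR can adjoin the lower DP above the subject, yielding the inverse reading.
So *every concerto* > *two students* is among the available readings.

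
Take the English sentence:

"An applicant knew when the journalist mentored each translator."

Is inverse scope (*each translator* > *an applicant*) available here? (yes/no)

No

Structurally, *each translator* is inside the embedded question *when the journalist mentored each translator*.
QR across an interrogative CP boundary is ruled out as a wh-island violation.
The inverse ordering *each translator* > *an applicant* is therefore underivable.
(Only the surface reading survives: one fixed applicant with respect to all the relevant translators.)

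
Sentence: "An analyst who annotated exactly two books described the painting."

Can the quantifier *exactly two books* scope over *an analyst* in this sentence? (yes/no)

*exactly two books* sits inside the relative clause *who annotated exactly two books*.
Relative clauses block scope extraction: QR cannot target a position outside the modified NP.
So *exactly two books* cannot raise to a position above *an analyst*.

No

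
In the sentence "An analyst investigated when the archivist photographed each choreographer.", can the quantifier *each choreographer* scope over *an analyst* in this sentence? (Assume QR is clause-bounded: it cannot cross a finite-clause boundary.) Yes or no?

*each choreographer* occurs within the embedded question *when the archivist photographed each choreographer*.
Embedded questions are wh-islands: a quantifier inside an indirect question cannot QR into the matrix clause.
Hence only narrow scope for *each choreographer* (under *an analyst*) survives.

No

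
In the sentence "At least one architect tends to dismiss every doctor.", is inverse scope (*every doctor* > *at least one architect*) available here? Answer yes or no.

Yes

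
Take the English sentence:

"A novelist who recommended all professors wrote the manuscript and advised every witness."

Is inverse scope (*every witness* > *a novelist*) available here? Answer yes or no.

No

Structurally, *every witness* is inside one conjunct of the coordinate structure (*advised every witness*).
A quantifier cannot raise out of one conjunct of a coordination across the whole coordinate structure — the CSC applies to QR.
Hence only narrow scope for *every witness* (under *a novelist*) survives.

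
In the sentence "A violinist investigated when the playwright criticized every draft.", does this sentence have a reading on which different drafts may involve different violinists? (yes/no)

The paraphrase describes the scope ordering *every draft* > *a violinist*.
*every draft* occurs within the embedded question *when the playwright criticized every draft*.
QR across an interrogative CP boundary is ruled out as a wh-island violation.
So *every draft* cannot raise high enough to outscope *a violinist*; only the surface ordering *a violinist* > *every draft* is available.

No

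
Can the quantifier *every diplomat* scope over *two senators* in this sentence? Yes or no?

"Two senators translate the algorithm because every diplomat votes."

No

The target quantifier *every diplomat* is part of the adjunct clause *because every diplomat votes*.
Scope out of an adjunct clause is unavailable: QR respects the adjunct-island constraint.
So the wide-scope reading for *every diplomat* is blocked.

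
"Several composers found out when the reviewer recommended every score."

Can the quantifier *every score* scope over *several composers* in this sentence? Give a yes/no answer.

No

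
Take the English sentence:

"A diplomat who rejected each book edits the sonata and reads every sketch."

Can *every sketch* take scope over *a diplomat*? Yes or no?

The target quantifier *every sketch* is part of one conjunct of the coordinate structure (*reads every sketch*).
The Coordinate Structure Constraint blocks movement (including QR) out of a single conjunct.
Hence only narrow scope for *every sketch* (under *a diplomat*) survives.
(Only the surface reading survives: one fixed diplomat with respect to all the relevant sketches.)

No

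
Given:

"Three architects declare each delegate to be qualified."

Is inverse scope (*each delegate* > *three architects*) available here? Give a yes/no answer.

Yes

*each delegate* is an ECM subject; ECM complements are not islands, and the embedded quantifier may take matrix scope.
Ordinary QR to a clause-peripheral position gives the wide-scope LF for the lower DP.
Both orderings are possible: *three architects* > *each delegate* and *each delegate* > *three architects*.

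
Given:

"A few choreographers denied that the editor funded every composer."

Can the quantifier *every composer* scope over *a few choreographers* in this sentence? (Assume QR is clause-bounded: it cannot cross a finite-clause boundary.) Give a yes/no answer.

No

The target quantifier *every composer* is part of the finite complement clause *that the editor funded every composer*.
With QR restricted to its own tensed clause, the embedded quantifier cannot reach a matrix scope position.
Hence only narrow scope for *every composer* (under *a few choreographers*) survives.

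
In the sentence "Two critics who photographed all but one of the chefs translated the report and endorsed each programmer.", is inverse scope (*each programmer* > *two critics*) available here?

The DP *each programmer* is contained in one conjunct of the coordinate structure (*endorsed each programmer*).
QR out of a conjunct would have to apply non-ATB, which the CSC forbids.
So *each programmer* cannot raise high enough to outscope *two critics*; only the surface ordering *two critics* > *each programmer* is available.

No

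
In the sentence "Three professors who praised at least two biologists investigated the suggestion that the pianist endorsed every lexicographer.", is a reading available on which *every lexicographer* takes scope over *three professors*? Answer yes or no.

No

*every lexicographer* occurs within the complex NP *the suggestion that the pianist endorsed every lexicographer*.
A that-clause complement to a noun is an island; QR cannot cross the NP boundary.
*every lexicographer* is confined to the island and cannot take scope over *three professors*.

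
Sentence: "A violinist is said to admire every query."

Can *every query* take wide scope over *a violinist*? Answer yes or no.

Yes

*every query* is inside a raising infinitive, which is transparent to QR (no CP barrier), so it behaves as a matrix argument.
With no island boundary between them, the object can take inverse scope over the subject via ordinary QR within the clause.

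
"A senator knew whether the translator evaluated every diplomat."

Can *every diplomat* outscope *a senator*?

*every diplomat* sits inside the embedded question *whether the translator evaluated every diplomat*.
An indirect question is a wh-island; the filled [Spec,CP] blocks QR across the CP edge.
*every diplomat* > *a senator* would require crossing that boundary, which is illicit.

No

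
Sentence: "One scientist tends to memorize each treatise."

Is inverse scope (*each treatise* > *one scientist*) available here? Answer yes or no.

Infinitival complements of raising predicates do not block QR; *each treatise* and *one scientist* are effectively clausemates.
With no island boundary between them, the object can take inverse scope over the subject via ordinary QR within the clause.
So *each treatise* > *one scientist* is among the available readings.

Yes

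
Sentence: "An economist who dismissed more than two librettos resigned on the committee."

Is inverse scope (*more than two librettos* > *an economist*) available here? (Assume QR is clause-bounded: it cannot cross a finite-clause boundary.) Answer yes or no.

No

Structurally, *more than two librettos* is inside the relative clause *who dismissed more than two librettos*.
Relative clauses block scope extraction: QR cannot target a position outside the modified NP.
There is no licit LF on which *more than two librettos* c-commands *an economist*.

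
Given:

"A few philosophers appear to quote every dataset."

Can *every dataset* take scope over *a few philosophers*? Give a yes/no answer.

*every dataset* is the object of the infinitival complement of a raising predicate; raising infinitives are transparent for QR, so the two DPs are in effect clausemates.
QR within a single clause is free, so the lower quantifier may take scope over the higher one.

Yes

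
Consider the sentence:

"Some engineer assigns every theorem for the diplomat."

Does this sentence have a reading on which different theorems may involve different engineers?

Yes

This is the *every theorem* > *some engineer* reading.
*every theorem* is the matrix object and *some engineer* the matrix subject; the two are clausemates.
QR within a single clause is free, so the lower quantifier may take scope over the higher one.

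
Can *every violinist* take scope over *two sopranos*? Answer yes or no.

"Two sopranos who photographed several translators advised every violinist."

*every violinist* is a matrix argument; only *two sopranos* is modified by the relative clause *who photographed several translators*, so the RC island is irrelevant to the target quantifier.
Since no island is crossed, the inverse ordering is licensed alongside surface scope.

Yes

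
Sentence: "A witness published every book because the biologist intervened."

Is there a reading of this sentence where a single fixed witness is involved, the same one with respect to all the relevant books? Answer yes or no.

The paraphrase describes the scope ordering *a witness* > *every book*.
That is the surface-scope ordering, which is always one of the available readings — island constraints only ever restrict inverse scope.

Yes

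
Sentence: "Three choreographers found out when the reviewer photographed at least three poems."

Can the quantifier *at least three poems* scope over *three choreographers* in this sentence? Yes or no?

No

*at least three poems* is embedded in the embedded question *when the reviewer photographed at least three poems*.
Embedded wh-clauses are opaque for QR, so the quantifier stays inside the question.
There is no licit LF on which *at least three poems* c-commands *three choreographers*.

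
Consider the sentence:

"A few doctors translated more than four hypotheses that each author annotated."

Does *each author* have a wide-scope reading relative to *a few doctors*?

No

Structurally, *each author* is inside the relative clause *that each author annotated* modifying *more than four hypotheses*.
Quantifiers inside a relative clause are trapped there; the RC boundary blocks QR.
So the wide-scope reading for *each author* is blocked.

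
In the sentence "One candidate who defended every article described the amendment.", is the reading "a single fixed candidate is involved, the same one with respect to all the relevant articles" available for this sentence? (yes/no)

Yes

That reading corresponds to *one candidate* > *every article*.
Surface scope (*one candidate* > *every article*) is always derivable; islands only block QR, not in-situ interpretation.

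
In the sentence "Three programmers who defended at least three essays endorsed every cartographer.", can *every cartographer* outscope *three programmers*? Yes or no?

Yes

The RC *who defended at least three essays* is an island, but *every cartographer* is not inside it — it is the matrix object, a clausemate of *three programmers*.
Since no island is crossed, the inverse ordering is licensed alongside surface scope.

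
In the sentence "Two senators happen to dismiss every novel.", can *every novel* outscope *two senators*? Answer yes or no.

Yes

*every novel* is the object of the infinitival complement of a raising predicate; raising infinitives are transparent for QR, so the two DPs are in effect clausemates.
Since no island is crossed, the inverse ordering is licensed alongside surface scope.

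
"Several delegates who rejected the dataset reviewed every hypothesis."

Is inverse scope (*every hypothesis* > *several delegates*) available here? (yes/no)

Yes

The RC *who rejected the dataset* is an island, but *every hypothesis* is not inside it — it is the matrix object, a clausemate of *several delegates*.
QR within a single clause is free, so the lower quantifier may take scope over the higher one.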